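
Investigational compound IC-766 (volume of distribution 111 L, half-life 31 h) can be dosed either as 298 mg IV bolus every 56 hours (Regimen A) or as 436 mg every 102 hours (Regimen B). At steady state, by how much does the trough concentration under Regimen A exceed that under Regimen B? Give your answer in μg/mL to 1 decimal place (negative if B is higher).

0.6 μg/mL

Regimen A: f = (1/2)^(56/31) ≈ 0.2859; Cmin,ss = (298/111)·f/(1−f) ≈ 1.075 μg/mL.
Regimen B: f = (1/2)^(102/31) ≈ 0.1022; Cmin,ss = (436/111)·f/(1−f) ≈ 0.447 μg/mL.
Difference ≈ 1.075 − 0.447 ≈ 0.628 μg/mL.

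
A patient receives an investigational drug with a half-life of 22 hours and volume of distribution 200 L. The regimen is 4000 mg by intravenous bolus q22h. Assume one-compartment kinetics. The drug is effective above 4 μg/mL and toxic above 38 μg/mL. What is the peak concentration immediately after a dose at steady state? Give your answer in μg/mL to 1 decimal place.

τ = 22 h = 1 half-life, so f = (1/2)^1 = 0.5.
At steady state, R = 1/(1 − 0.5) = 2/1.
Single-dose peak C₀ = D/Vd = 4000/200 = 20 μg/mL.
Steady-state peak Cmax,ss = C₀·R = 20 × 2/1 ≈ 40.000 μg/mL.
Peak 40.0 μg/mL vs MTC 38 μg/mL: exceeds toxic threshold.

40.0 μg/mL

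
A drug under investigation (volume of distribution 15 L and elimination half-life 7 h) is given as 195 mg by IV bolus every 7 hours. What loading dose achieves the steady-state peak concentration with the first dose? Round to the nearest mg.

f = (1/2)^(7/7) ≈ 0.500000; accumulation ratio R = 1/(1−f) ≈ 2.00000.
Loading dose to hit Cmax,ss on first dose: D_load = D_maint·R ≈ 195 × 2.00000 ≈ 390.00 mg.

390 mg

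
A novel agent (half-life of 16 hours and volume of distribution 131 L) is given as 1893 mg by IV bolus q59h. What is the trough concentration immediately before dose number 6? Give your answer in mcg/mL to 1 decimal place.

1.2 mcg/mL

f = (1/2)^(τ/t½) = (1/2)^(59/16) ≈ 0.0776.
C₀ = D/Vd = 1893/131 ≈ 14.450 mcg/mL.
Before the 6th dose, 5 doses have been given. Superposition: Cmin = C₀·(f + f² + … + f^5).
≈ 14.450 × (0.0776 + 0.0060 + 0.0005 + 0.0000 + 0.0000) ≈ 14.450 × 0.0841 ≈ 1.215 mcg/mL.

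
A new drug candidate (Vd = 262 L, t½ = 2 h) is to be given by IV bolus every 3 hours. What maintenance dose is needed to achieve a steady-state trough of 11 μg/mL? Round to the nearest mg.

5270 mg

τ/t½ = 3/2 ≈ 1.5, so f = (1/2)^(3/2) ≈ 0.353553.
Cmin,ss = (D/Vd)·f/(1−f), so D = Cmin,ss·Vd·(1−f)/f.
D = 11 × 262 × (1−f)/f ≈ 11 × 262 × 1.82843 ≈ 5269.54 mg.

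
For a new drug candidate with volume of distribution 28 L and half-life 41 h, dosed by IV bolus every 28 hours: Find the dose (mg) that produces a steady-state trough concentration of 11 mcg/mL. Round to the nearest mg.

186 mg

τ/t½ = 28/41 ≈ 0.68293, so f = (1/2)^(28/41) ≈ 0.622900.
Cmin,ss = (D/Vd)·f/(1−f), so D = Cmin,ss·Vd·(1−f)/f.
D = 11 × 28 × (1−f)/f ≈ 11 × 28 × 0.60539 ≈ 186.46 mg.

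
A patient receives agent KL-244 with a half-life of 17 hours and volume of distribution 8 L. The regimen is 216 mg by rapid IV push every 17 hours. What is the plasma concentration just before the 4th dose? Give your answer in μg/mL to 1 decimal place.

23.6 μg/mL

f = (1/2)^(τ/t½) = (1/2)^(17/17) ≈ 0.5000.
C₀ = D/Vd = 216/8 ≈ 27.000 μg/mL.
Before the 4th dose, 3 doses have been given. Superposition: Cmin = C₀·(f + f² + … + f^3).
≈ 27.000 × (0.5000 + 0.2500 + 0.1250) ≈ 27.000 × 0.8750 ≈ 23.625 μg/mL.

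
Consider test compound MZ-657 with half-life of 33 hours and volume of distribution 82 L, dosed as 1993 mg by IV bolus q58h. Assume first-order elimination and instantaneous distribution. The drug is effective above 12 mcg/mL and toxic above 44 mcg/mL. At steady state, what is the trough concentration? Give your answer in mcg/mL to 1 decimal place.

τ/t½ = 58/33 ≈ 1.7576, so fraction remaining f = (1/2)^(58/33) ≈ 0.2957.
Each bolus raises the concentration by D/Vd = 1993/82 ≈ 24.305 mcg/mL.
Steady-state trough Cmin,ss = C₀·f/(1−f) ≈ 24.305 × 0.2957/0.7043 ≈ 10.204 mcg/mL.
Trough 10.2 mcg/mL vs MEC 12 mcg/mL: subtherapeutic.

10.2 mcg/mL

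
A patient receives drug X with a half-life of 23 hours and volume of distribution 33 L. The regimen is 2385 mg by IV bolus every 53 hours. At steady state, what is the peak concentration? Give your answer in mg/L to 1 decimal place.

τ/t½ = 53/23 ≈ 2.3043, so fraction remaining f = (1/2)^(53/23) ≈ 0.2025.
At steady state, accumulation factor R = 1/(1 − e^(−kτ)) ≈ 1.2539.
Single-dose peak C₀ = D/Vd = 2385/33 ≈ 72.273 mg/L.
Steady-state peak Cmax,ss = C₀·R ≈ 72.273 × 1.2539 ≈ 90.623 mg/L.

90.6 mg/L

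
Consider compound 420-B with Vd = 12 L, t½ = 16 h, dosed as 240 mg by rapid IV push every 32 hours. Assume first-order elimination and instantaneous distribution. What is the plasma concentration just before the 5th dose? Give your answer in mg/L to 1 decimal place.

6.6 mg/L

f = (1/2)^(τ/t½) = (1/2)^(32/16) ≈ 0.2500.
C₀ = D/Vd = 240/12 ≈ 20.000 mg/L.
Before the 5th dose, 4 doses have been given. Superposition: Cmin = C₀·(f + f² + … + f^4).
≈ 20.000 × (0.2500 + 0.0625 + 0.0156 + 0.0039) ≈ 20.000 × 0.3320 ≈ 6.640 mg/L.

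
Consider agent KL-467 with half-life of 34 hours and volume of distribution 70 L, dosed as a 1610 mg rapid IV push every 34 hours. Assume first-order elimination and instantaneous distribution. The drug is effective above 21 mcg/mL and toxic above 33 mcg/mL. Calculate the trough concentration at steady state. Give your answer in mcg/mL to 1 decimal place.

τ = 34 h = 1 half-life, so f = (1/2)^1 = 0.5.
Accumulation ratio R = 1/(1 − f) = 1/0.5 = 2/1.
Single-dose peak C₀ = D/Vd = 1610/70 = 23 mcg/mL.
Steady-state peak Cmax,ss = C₀·R = 23 × 2/1 ≈ 46.000 mcg/mL.
Steady-state trough Cmin,ss = Cmax,ss·f ≈ 46.000 × 0.5 ≈ 23.000 mcg/mL.
Trough 23.0 mcg/mL vs MEC 21 mcg/mL: adequate.

23.0 mcg/mL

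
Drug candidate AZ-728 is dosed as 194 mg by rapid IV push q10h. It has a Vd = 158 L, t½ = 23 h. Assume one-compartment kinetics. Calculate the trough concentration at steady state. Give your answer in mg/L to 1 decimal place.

τ/t½ = 10/23 ≈ 0.43478, so fraction remaining f = (1/2)^(10/23) ≈ 0.7398.
At steady state, accumulation factor R = 1/(1 − e^(−kτ)) ≈ 3.8432.
Single-dose peak C₀ = D/Vd = 194/158 ≈ 1.228 mg/L.
Cmax,ss = C₀/(1 − f) ≈ 1.228/0.2602 ≈ 4.719 mg/L.
One interval later, Cmin,ss = Cmax,ss·e^(−kτ) ≈ 4.719 × 0.7398 ≈ 3.491 mg/L.

3.5 mg/L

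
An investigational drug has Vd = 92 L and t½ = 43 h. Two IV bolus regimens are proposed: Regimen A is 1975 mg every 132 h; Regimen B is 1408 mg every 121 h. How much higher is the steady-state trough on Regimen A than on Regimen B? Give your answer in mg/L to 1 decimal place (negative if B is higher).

Regimen A: f = (1/2)^(132/43) ≈ 0.1191; Cmin,ss = (1975/92)·f/(1−f) ≈ 2.902 mg/L.
Regimen B: f = (1/2)^(121/43) ≈ 0.1422; Cmin,ss = (1408/92)·f/(1−f) ≈ 2.537 mg/L.
Difference ≈ 2.902 − 2.537 ≈ 0.365 mg/L.

0.4 mg/L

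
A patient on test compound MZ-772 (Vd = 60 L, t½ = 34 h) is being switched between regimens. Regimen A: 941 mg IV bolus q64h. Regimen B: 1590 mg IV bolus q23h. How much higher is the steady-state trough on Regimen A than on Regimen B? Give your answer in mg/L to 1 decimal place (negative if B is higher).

Regimen A: f = (1/2)^(64/34) ≈ 0.2712; Cmin,ss = (941/60)·f/(1−f) ≈ 5.836 mg/L.
Regimen B: f = (1/2)^(23/34) ≈ 0.6257; Cmin,ss = (1590/60)·f/(1−f) ≈ 44.299 mg/L.
Difference ≈ 5.836 − 44.299 ≈ -38.463 mg/L.

-38.5 mg/L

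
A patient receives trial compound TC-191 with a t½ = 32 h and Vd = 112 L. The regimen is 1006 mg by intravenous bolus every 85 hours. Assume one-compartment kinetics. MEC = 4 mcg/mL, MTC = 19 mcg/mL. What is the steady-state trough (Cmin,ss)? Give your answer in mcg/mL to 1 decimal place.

1.7 mcg/mL

τ/t½ = 85/32 ≈ 2.6562, so fraction remaining f = (1/2)^(85/32) ≈ 0.1586.
At steady state, accumulation factor R = 1/(1 − e^(−kτ)) ≈ 1.1885.
Single-dose peak C₀ = D/Vd = 1006/112 ≈ 8.982 mcg/mL.
Cmax,ss = C₀/(1 − f) ≈ 8.982/0.8414 ≈ 10.675 mcg/mL.
Steady-state trough Cmin,ss = Cmax,ss·f ≈ 10.675 × 0.1586 ≈ 1.693 mcg/mL.
Trough 1.7 mcg/mL vs MEC 4 mcg/mL: subtherapeutic.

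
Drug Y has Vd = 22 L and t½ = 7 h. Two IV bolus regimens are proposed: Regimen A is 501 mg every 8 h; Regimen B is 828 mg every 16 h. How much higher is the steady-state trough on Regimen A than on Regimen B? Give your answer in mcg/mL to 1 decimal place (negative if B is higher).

Regimen A: f = (1/2)^(8/7) ≈ 0.4529; Cmin,ss = (501/22)·f/(1−f) ≈ 18.852 mcg/mL.
Regimen B: f = (1/2)^(16/7) ≈ 0.2051; Cmin,ss = (828/22)·f/(1−f) ≈ 9.711 mcg/mL.
Difference ≈ 18.852 − 9.711 ≈ 9.141 mcg/mL.

9.1 mcg/mL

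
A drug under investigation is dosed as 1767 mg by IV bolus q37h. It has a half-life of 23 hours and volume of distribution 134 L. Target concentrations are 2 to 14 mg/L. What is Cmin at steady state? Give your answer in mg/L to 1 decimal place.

6.4 mg/L

Over one 37-h interval, 37/23 ≈ 1.6087 half-lives elapse, leaving f ≈ 0.3279 of each dose.
Each bolus raises the concentration by D/Vd = 1767/134 ≈ 13.187 mg/L.
Steady-state trough Cmin,ss = C₀·f/(1−f) ≈ 13.187 × 0.3279/0.6721 ≈ 6.434 mg/L.
Trough 6.4 mg/L vs MEC 2 mg/L: adequate.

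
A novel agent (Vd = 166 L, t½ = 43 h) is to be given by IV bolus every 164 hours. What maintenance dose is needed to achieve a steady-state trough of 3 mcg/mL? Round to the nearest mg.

τ/t½ = 164/43 ≈ 3.814, so f = (1/2)^(164/43) ≈ 0.071103.
Cmin,ss = (D/Vd)·f/(1−f), so D = Cmin,ss·Vd·(1−f)/f.
D = 3 × 166 × (1−f)/f ≈ 3 × 166 × 13.06410 ≈ 6505.92 mg.

6506 mg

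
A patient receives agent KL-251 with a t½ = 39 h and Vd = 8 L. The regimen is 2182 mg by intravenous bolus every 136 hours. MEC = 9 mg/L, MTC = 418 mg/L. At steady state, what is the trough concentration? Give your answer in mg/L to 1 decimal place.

26.7 mg/L

Over one 136-h interval, 136/39 ≈ 3.4872 half-lives elapse, leaving f ≈ 0.0892 of each dose.
At steady state, accumulation factor R = 1/(1 − e^(−kτ)) ≈ 1.0979.
Each bolus raises the concentration by D/Vd = 2182/8 ≈ 272.750 mg/L.
Cmax,ss = C₀/(1 − f) ≈ 272.750/0.9108 ≈ 299.462 mg/L.
One interval later, Cmin,ss = Cmax,ss·e^(−kτ) ≈ 299.462 × 0.0892 ≈ 26.712 mg/L.
Trough 26.7 mg/L vs MEC 9 mg/L: adequate.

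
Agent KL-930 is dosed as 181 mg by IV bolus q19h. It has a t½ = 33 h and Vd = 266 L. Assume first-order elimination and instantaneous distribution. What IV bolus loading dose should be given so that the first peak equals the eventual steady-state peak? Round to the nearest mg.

550 mg

f = (1/2)^(19/33) ≈ 0.670934; accumulation ratio R = 1/(1−f) ≈ 3.03890.
Loading dose to hit Cmax,ss on first dose: D_load = D_maint·R ≈ 181 × 3.03890 ≈ 550.04 mg.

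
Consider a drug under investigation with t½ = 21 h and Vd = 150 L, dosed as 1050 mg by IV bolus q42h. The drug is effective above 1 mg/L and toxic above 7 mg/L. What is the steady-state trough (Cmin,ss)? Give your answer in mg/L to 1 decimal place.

2.3 mg/L

The dosing interval is 2 half-lives, so f = 2^(−2) = 0.25.
At steady state, R = 1/(1 − 0.25) = 4/3.
Single-dose peak C₀ = D/Vd = 1050/150 = 7 mg/L.
Steady-state peak Cmax,ss = C₀·R = 7 × 4/3 ≈ 9.333 mg/L.
Steady-state trough Cmin,ss = Cmax,ss·f ≈ 9.333 × 0.25 ≈ 2.333 mg/L.
Trough 2.3 mg/L vs MEC 1 mg/L: adequate.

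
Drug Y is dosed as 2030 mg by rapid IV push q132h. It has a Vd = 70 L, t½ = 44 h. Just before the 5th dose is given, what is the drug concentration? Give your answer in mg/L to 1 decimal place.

f = (1/2)^(τ/t½) = (1/2)^(132/44) ≈ 0.1250.
C₀ = D/Vd = 2030/70 ≈ 29.000 mg/L.
Before the 5th dose, 4 doses have been given. Superposition: Cmin = C₀·(f + f² + … + f^4).
≈ 29.000 × (0.1250 + 0.0156 + 0.0020 + 0.0002) ≈ 29.000 × 0.1428 ≈ 4.141 mg/L.

4.1 mg/L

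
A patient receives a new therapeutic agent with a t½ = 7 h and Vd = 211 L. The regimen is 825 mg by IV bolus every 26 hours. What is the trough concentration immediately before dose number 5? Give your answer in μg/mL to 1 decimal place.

f = (1/2)^(τ/t½) = (1/2)^(26/7) ≈ 0.0762.
C₀ = D/Vd = 825/211 ≈ 3.910 μg/mL.
Before the 5th dose, 4 doses have been given. Superposition: Cmin = C₀·(f + f² + … + f^4).
≈ 3.910 × (0.0762 + 0.0058 + 0.0004 + 0.0000) ≈ 3.910 × 0.0824 ≈ 0.322 μg/mL.

0.3 μg/mL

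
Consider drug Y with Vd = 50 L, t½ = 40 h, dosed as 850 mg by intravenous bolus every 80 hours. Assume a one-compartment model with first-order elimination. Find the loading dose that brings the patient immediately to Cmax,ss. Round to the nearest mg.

f = (1/2)^(80/40) ≈ 0.250000; accumulation ratio R = 1/(1−f) ≈ 1.33333.
Loading dose to hit Cmax,ss on first dose: D_load = D_maint·R ≈ 850 × 1.33333 ≈ 1133.33 mg.

1133 mg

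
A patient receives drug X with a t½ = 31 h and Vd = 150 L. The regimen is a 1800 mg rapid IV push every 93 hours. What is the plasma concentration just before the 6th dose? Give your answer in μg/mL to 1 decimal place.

1.7 μg/mL

f = (1/2)^(τ/t½) = (1/2)^(93/31) ≈ 0.1250.
C₀ = D/Vd = 1800/150 ≈ 12.000 μg/mL.
Before the 6th dose, 5 doses have been given. Superposition: Cmin = C₀·(f + f² + … + f^5).
≈ 12.000 × (0.1250 + 0.0156 + 0.0020 + 0.0002 + 0.0000) ≈ 12.000 × 0.1428 ≈ 1.714 μg/mL.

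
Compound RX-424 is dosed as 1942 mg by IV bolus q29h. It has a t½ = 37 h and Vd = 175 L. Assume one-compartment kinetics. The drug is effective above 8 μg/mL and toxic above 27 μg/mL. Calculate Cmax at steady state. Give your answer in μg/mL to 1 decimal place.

26.5 μg/mL

k = ln2/t½ = ln2/37 ≈ 0.018734 h⁻¹; fraction remaining f = e^(−kτ) = e^(−0.018734×29) ≈ 0.5808.
Accumulation ratio R = 1/(1 − f) ≈ 1/0.4192 ≈ 2.3855.
Single-dose peak C₀ = D/Vd = 1942/175 ≈ 11.097 μg/mL.
Steady-state peak Cmax,ss = C₀·R ≈ 11.097 × 2.3855 ≈ 26.472 μg/mL.
Peak 26.5 μg/mL vs MTC 27 μg/mL: below toxic threshold.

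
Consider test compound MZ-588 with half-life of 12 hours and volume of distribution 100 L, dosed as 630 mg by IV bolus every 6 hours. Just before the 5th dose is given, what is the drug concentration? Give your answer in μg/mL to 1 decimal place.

11.4 μg/mL

f = (1/2)^(τ/t½) = (1/2)^(6/12) ≈ 0.7071.
C₀ = D/Vd = 630/100 ≈ 6.300 μg/mL.
Before the 5th dose, 4 doses have been given. Superposition: Cmin = C₀·(f + f² + … + f^4).
≈ 6.300 × (0.7071 + 0.5000 + 0.3535 + 0.2500) ≈ 6.300 × 1.8106 ≈ 11.407 μg/mL.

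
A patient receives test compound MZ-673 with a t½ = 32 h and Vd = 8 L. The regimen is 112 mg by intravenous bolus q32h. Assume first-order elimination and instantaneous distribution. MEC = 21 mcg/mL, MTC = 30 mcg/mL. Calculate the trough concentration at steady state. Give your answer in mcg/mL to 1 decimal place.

14.0 mcg/mL

τ = 32 h = 1 half-life, so f = (1/2)^1 = 0.5.
At steady state, R = 1/(1 − 0.5) = 2/1.
Single-dose peak C₀ = D/Vd = 112/8 = 14 mcg/mL.
Steady-state peak Cmax,ss = C₀·R = 14 × 2/1 ≈ 28.000 mcg/mL.
Steady-state trough Cmin,ss = Cmax,ss·f ≈ 28.000 × 0.5 ≈ 14.000 mcg/mL.
Trough 14.0 mcg/mL vs MEC 21 mcg/mL: subtherapeutic.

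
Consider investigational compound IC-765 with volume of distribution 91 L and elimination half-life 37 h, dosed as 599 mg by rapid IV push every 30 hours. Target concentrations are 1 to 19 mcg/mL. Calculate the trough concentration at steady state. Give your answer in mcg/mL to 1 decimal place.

8.7 mcg/mL

τ/t½ = 30/37 ≈ 0.81081, so fraction remaining f = (1/2)^(30/37) ≈ 0.5701.
Accumulation ratio R = 1/(1 − f) ≈ 1/0.4299 ≈ 2.3261.
Single-dose peak C₀ = D/Vd = 599/91 ≈ 6.582 mcg/mL.
Steady-state peak Cmax,ss = C₀·R ≈ 6.582 × 2.3261 ≈ 15.310 mcg/mL.
Steady-state trough Cmin,ss = Cmax,ss·f ≈ 15.310 × 0.5701 ≈ 8.728 mcg/mL.
Trough 8.7 mcg/mL vs MEC 1 mcg/mL: adequate.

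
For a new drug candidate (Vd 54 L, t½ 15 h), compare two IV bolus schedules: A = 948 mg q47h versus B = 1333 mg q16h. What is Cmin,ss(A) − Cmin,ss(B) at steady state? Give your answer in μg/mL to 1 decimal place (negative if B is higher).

-20.3 μg/mL

Regimen A: f = (1/2)^(47/15) ≈ 0.1140; Cmin,ss = (948/54)·f/(1−f) ≈ 2.259 μg/mL.
Regimen B: f = (1/2)^(16/15) ≈ 0.4774; Cmin,ss = (1333/54)·f/(1−f) ≈ 22.550 μg/mL.
Difference ≈ 2.259 − 22.550 ≈ -20.291 μg/mL.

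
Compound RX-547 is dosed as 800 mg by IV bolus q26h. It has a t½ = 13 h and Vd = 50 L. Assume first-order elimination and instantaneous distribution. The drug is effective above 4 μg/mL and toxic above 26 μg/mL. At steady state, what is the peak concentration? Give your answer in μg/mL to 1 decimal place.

τ = 26 h = 2 half-lives, so f = (1/2)^2 = 0.25.
At steady state, R = 1/(1 − 0.25) = 4/3.
Single-dose peak C₀ = D/Vd = 800/50 = 16 μg/mL.
Steady-state peak Cmax,ss = C₀·R = 16 × 4/3 ≈ 21.333 μg/mL.
Peak 21.3 μg/mL vs MTC 26 μg/mL: below toxic threshold.

21.3 μg/mL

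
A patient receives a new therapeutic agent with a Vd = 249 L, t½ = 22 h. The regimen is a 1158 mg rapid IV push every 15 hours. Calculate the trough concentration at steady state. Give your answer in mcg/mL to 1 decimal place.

7.7 mcg/mL

Over one 15-h interval, 15/22 ≈ 0.68182 half-lives elapse, leaving f ≈ 0.6234 of each dose.
Accumulation ratio R = 1/(1 − f) ≈ 1/0.3766 ≈ 2.6553.
Each bolus raises the concentration by D/Vd = 1158/249 ≈ 4.651 mcg/mL.
Cmax,ss = C₀/(1 − f) ≈ 4.651/0.3766 ≈ 12.350 mcg/mL.
Steady-state trough Cmin,ss = Cmax,ss·f ≈ 12.350 × 0.6234 ≈ 7.699 mcg/mL.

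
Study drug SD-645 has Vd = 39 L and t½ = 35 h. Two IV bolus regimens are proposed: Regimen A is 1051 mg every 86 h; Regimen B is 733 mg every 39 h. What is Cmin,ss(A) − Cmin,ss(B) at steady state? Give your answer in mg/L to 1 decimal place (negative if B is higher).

-10.1 mg/L

Regimen A: f = (1/2)^(86/35) ≈ 0.1821; Cmin,ss = (1051/39)·f/(1−f) ≈ 6.000 mg/L.
Regimen B: f = (1/2)^(39/35) ≈ 0.4619; Cmin,ss = (733/39)·f/(1−f) ≈ 16.133 mg/L.
Difference ≈ 6.000 − 16.133 ≈ -10.133 mg/L.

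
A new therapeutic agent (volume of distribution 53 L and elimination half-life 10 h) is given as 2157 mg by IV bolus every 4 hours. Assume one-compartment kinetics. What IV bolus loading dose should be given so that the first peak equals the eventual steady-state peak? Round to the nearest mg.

8908 mg

f = (1/2)^(4/10) ≈ 0.757858; accumulation ratio R = 1/(1−f) ≈ 4.12981.
Loading dose to hit Cmax,ss on first dose: D_load = D_maint·R ≈ 2157 × 4.12981 ≈ 8908.00 mg.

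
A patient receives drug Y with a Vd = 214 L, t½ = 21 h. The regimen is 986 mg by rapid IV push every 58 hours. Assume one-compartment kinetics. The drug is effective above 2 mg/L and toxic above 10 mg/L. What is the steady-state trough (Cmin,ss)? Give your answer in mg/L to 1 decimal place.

τ/t½ = 58/21 ≈ 2.7619, so fraction remaining f = (1/2)^(58/21) ≈ 0.1474.
At steady state, accumulation factor R = 1/(1 − e^(−kτ)) ≈ 1.1729.
Each bolus raises the concentration by D/Vd = 986/214 ≈ 4.607 mg/L.
Steady-state peak Cmax,ss = C₀·R ≈ 4.607 × 1.1729 ≈ 5.404 mg/L.
Steady-state trough Cmin,ss = Cmax,ss·f ≈ 5.404 × 0.1474 ≈ 0.797 mg/L.
Trough 0.8 mg/L vs MEC 2 mg/L: subtherapeutic.

0.8 mg/L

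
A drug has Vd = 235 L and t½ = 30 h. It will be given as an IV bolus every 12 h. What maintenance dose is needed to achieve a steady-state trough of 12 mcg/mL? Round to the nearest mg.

τ/t½ = 12/30 ≈ 0.4, so f = (1/2)^(12/30) ≈ 0.757858.
Cmin,ss = (D/Vd)·f/(1−f), so D = Cmin,ss·Vd·(1−f)/f.
D = 12 × 235 × (1−f)/f ≈ 12 × 235 × 0.31951 ≈ 901.02 mg.

901 mg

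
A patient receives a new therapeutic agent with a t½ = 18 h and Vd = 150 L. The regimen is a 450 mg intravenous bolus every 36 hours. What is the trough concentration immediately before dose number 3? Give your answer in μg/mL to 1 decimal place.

0.9 μg/mL

f = (1/2)^(τ/t½) = (1/2)^(36/18) ≈ 0.2500.
C₀ = D/Vd = 450/150 ≈ 3.000 μg/mL.
Before the 3rd dose, 2 doses have been given. Superposition: Cmin = C₀·(f + f²).
≈ 3.000 × (0.2500 + 0.0625) ≈ 3.000 × 0.3125 ≈ 0.938 μg/mL.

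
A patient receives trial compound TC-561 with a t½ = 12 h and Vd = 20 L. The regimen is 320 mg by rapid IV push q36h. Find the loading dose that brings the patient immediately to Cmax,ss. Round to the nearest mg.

366 mg

f = (1/2)^(36/12) ≈ 0.125000; accumulation ratio R = 1/(1−f) ≈ 1.14286.
Loading dose to hit Cmax,ss on first dose: D_load = D_maint·R ≈ 320 × 1.14286 ≈ 365.72 mg.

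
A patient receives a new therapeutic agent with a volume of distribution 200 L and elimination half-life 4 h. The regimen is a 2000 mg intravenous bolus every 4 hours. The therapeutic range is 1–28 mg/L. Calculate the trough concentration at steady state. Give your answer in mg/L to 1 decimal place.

10.0 mg/L

The dosing interval is 1 half-life, so f = 2^(−1) = 0.5.
At steady state, R = 1/(1 − 0.5) = 2/1.
Single-dose peak C₀ = D/Vd = 2000/200 = 10 mg/L.
Steady-state peak Cmax,ss = C₀·R = 10 × 2/1 ≈ 20.000 mg/L.
Steady-state trough Cmin,ss = Cmax,ss·f ≈ 20.000 × 0.5 ≈ 10.000 mg/L.
Trough 10.0 mg/L vs MEC 1 mg/L: adequate.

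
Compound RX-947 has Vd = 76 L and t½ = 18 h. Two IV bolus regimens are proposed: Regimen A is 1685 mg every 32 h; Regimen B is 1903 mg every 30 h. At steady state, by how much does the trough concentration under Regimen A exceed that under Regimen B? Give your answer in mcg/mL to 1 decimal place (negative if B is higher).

Regimen A: f = (1/2)^(32/18) ≈ 0.2916; Cmin,ss = (1685/76)·f/(1−f) ≈ 9.126 mcg/mL.
Regimen B: f = (1/2)^(30/18) ≈ 0.3150; Cmin,ss = (1903/76)·f/(1−f) ≈ 11.515 mcg/mL.
Difference ≈ 9.126 − 11.515 ≈ -2.389 mcg/mL.

-2.4 mcg/mL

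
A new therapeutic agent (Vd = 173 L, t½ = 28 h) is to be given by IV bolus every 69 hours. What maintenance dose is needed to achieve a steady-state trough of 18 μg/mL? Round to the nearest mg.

τ/t½ = 69/28 ≈ 2.4643, so f = (1/2)^(69/28) ≈ 0.181207.
Cmin,ss = (D/Vd)·f/(1−f), so D = Cmin,ss·Vd·(1−f)/f.
D = 18 × 173 × (1−f)/f ≈ 18 × 173 × 4.51855 ≈ 14070.76 mg.

14071 mg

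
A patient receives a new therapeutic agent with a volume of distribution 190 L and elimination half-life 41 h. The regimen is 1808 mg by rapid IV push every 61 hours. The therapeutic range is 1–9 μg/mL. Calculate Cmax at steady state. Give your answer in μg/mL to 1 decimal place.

14.8 μg/mL

Over one 61-h interval, 61/41 ≈ 1.4878 half-lives elapse, leaving f ≈ 0.3566 of each dose.
At steady state, accumulation factor R = 1/(1 − e^(−kτ)) ≈ 1.5542.
Each bolus raises the concentration by D/Vd = 1808/190 ≈ 9.516 μg/mL.
Cmax,ss = C₀/(1 − f) ≈ 9.516/0.6434 ≈ 14.790 μg/mL.
Peak 14.8 μg/mL vs MTC 9 μg/mL: exceeds toxic threshold.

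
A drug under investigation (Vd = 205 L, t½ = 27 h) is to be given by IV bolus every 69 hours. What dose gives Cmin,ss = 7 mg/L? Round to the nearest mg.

τ/t½ = 69/27 ≈ 2.5556, so f = (1/2)^(69/27) ≈ 0.170099.
Cmin,ss = (D/Vd)·f/(1−f), so D = Cmin,ss·Vd·(1−f)/f.
D = 7 × 205 × (1−f)/f ≈ 7 × 205 × 4.87893 ≈ 7001.26 mg.

7001 mg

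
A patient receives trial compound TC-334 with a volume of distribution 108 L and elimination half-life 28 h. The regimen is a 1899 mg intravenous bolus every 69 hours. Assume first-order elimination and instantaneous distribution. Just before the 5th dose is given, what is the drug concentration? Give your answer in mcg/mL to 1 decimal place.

f = (1/2)^(τ/t½) = (1/2)^(69/28) ≈ 0.1812.
C₀ = D/Vd = 1899/108 ≈ 17.583 mcg/mL.
Before the 5th dose, 4 doses have been given. Superposition: Cmin = C₀·(f + f² + … + f^4).
≈ 17.583 × (0.1812 + 0.0328 + 0.0059 + 0.0011) ≈ 17.583 × 0.2210 ≈ 3.886 mcg/mL.

3.9 mcg/mL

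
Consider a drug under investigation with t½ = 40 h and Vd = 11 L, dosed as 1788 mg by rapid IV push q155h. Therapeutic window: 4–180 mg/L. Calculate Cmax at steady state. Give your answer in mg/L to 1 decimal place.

174.4 mg/L

Over one 155-h interval, 155/40 ≈ 3.875 half-lives elapse, leaving f ≈ 0.0682 of each dose.
Accumulation ratio R = 1/(1 − f) ≈ 1/0.9318 ≈ 1.0732.
Each bolus raises the concentration by D/Vd = 1788/11 ≈ 162.545 mg/L.
Steady-state peak Cmax,ss = C₀·R ≈ 162.545 × 1.0732 ≈ 174.443 mg/L.
Peak 174.4 mg/L vs MTC 180 mg/L: below toxic threshold.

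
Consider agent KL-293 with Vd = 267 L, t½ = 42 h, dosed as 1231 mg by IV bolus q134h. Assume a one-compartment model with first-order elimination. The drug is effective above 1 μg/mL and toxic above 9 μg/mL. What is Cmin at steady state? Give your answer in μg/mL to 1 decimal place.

Over one 134-h interval, 134/42 ≈ 3.1905 half-lives elapse, leaving f ≈ 0.1095 of each dose.
Accumulation ratio R = 1/(1 − f) ≈ 1/0.8905 ≈ 1.1230.
Each bolus raises the concentration by D/Vd = 1231/267 ≈ 4.610 μg/mL.
Steady-state peak Cmax,ss = C₀·R ≈ 4.610 × 1.1230 ≈ 5.177 μg/mL.
Steady-state trough Cmin,ss = Cmax,ss·f ≈ 5.177 × 0.1095 ≈ 0.567 μg/mL.
Trough 0.6 μg/mL vs MEC 1 μg/mL: subtherapeutic.

0.6 μg/mL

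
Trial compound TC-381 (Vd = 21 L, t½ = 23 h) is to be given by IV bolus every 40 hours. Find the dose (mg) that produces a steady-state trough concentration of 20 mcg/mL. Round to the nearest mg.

982 mg

τ/t½ = 40/23 ≈ 1.7391, so f = (1/2)^(40/23) ≈ 0.299550.
Cmin,ss = (D/Vd)·f/(1−f), so D = Cmin,ss·Vd·(1−f)/f.
D = 20 × 21 × (1−f)/f ≈ 20 × 21 × 2.33834 ≈ 982.10 mg.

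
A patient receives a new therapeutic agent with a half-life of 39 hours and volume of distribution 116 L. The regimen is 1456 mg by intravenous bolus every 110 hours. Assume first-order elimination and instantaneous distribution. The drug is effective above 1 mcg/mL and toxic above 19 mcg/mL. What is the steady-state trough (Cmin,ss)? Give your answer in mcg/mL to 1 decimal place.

k = ln2/t½ = ln2/39 ≈ 0.017773 h⁻¹; fraction remaining f = e^(−kτ) = e^(−0.017773×110) ≈ 0.1416.
At steady state, accumulation factor R = 1/(1 − e^(−kτ)) ≈ 1.1650.
Each bolus raises the concentration by D/Vd = 1456/116 ≈ 12.552 mcg/mL.
Cmax,ss = C₀/(1 − f) ≈ 12.552/0.8584 ≈ 14.623 mcg/mL.
Steady-state trough Cmin,ss = Cmax,ss·f ≈ 14.623 × 0.1416 ≈ 2.071 mcg/mL.
Trough 2.1 mcg/mL vs MEC 1 mcg/mL: adequate.

2.1 mcg/mL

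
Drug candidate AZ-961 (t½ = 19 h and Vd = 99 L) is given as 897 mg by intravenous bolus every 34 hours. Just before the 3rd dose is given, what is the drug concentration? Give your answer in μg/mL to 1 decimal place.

f = (1/2)^(τ/t½) = (1/2)^(34/19) ≈ 0.2893.
C₀ = D/Vd = 897/99 ≈ 9.061 μg/mL.
Before the 3rd dose, 2 doses have been given. Superposition: Cmin = C₀·(f + f²).
≈ 9.061 × (0.2893 + 0.0837) ≈ 9.061 × 0.3730 ≈ 3.380 μg/mL.

3.4 μg/mL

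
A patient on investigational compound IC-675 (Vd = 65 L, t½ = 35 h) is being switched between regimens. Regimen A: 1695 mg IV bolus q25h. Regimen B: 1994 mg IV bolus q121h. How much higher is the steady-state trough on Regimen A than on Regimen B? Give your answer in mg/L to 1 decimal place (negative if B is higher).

37.6 mg/L

Regimen A: f = (1/2)^(25/35) ≈ 0.6095; Cmin,ss = (1695/65)·f/(1−f) ≈ 40.701 mg/L.
Regimen B: f = (1/2)^(121/35) ≈ 0.0911; Cmin,ss = (1994/65)·f/(1−f) ≈ 3.075 mg/L.
Difference ≈ 40.701 − 3.075 ≈ 37.626 mg/L.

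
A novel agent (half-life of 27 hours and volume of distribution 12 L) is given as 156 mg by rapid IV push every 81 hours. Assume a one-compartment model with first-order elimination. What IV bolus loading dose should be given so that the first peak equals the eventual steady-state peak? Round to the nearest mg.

178 mg

f = (1/2)^(81/27) ≈ 0.125000; accumulation ratio R = 1/(1−f) ≈ 1.14286.
Loading dose to hit Cmax,ss on first dose: D_load = D_maint·R ≈ 156 × 1.14286 ≈ 178.29 mg.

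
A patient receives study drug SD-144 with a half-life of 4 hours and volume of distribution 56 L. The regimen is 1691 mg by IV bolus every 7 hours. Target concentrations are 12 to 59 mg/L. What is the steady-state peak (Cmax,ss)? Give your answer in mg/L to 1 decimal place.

k = ln2/t½ = ln2/4 ≈ 0.173287 h⁻¹; fraction remaining f = e^(−kτ) = e^(−0.173287×7) ≈ 0.2973.
Accumulation ratio R = 1/(1 − f) ≈ 1/0.7027 ≈ 1.4231.
Each bolus raises the concentration by D/Vd = 1691/56 ≈ 30.196 mg/L.
Steady-state peak Cmax,ss = C₀·R ≈ 30.196 × 1.4231 ≈ 42.972 mg/L.
Peak 43.0 mg/L vs MTC 59 mg/L: below toxic threshold.

43.0 mg/L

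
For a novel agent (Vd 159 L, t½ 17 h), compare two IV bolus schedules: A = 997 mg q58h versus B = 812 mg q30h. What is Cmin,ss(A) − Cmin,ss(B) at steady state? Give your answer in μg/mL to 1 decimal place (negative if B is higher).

Regimen A: f = (1/2)^(58/17) ≈ 0.0940; Cmin,ss = (997/159)·f/(1−f) ≈ 0.651 μg/mL.
Regimen B: f = (1/2)^(30/17) ≈ 0.2943; Cmin,ss = (812/159)·f/(1−f) ≈ 2.130 μg/mL.
Difference ≈ 0.651 − 2.130 ≈ -1.479 μg/mL.

-1.5 μg/mL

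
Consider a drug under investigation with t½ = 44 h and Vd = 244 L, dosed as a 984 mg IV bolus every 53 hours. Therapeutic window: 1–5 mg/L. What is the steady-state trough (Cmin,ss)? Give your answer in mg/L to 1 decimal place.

3.1 mg/L

Over one 53-h interval, 53/44 ≈ 1.2045 half-lives elapse, leaving f ≈ 0.4339 of each dose.
Single-dose peak C₀ = D/Vd = 984/244 ≈ 4.033 mg/L.
Steady-state trough Cmin,ss = C₀·f/(1−f) ≈ 4.033 × 0.4339/0.5661 ≈ 3.091 mg/L.
Trough 3.1 mg/L vs MEC 1 mg/L: adequate.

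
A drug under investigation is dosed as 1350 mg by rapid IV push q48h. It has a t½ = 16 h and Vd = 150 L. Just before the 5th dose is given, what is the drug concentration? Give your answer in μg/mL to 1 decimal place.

1.3 μg/mL

f = (1/2)^(τ/t½) = (1/2)^(48/16) ≈ 0.1250.
C₀ = D/Vd = 1350/150 ≈ 9.000 μg/mL.
Before the 5th dose, 4 doses have been given. Superposition: Cmin = C₀·(f + f² + … + f^4).
≈ 9.000 × (0.1250 + 0.0156 + 0.0020 + 0.0002) ≈ 9.000 × 0.1428 ≈ 1.285 μg/mL.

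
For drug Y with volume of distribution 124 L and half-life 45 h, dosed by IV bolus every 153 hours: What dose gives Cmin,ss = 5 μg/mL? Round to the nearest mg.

5925 mg

τ/t½ = 153/45 ≈ 3.4, so f = (1/2)^(153/45) ≈ 0.094732.
Cmin,ss = (D/Vd)·f/(1−f), so D = Cmin,ss·Vd·(1−f)/f.
D = 5 × 124 × (1−f)/f ≈ 5 × 124 × 9.55610 ≈ 5924.78 mg.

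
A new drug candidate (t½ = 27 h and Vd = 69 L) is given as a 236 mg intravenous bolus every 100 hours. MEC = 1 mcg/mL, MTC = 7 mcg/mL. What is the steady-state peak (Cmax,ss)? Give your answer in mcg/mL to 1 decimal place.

3.7 mcg/mL

Over one 100-h interval, 100/27 ≈ 3.7037 half-lives elapse, leaving f ≈ 0.0767 of each dose.
At steady state, accumulation factor R = 1/(1 − e^(−kτ)) ≈ 1.0831.
Single-dose peak C₀ = D/Vd = 236/69 ≈ 3.420 mcg/mL.
Steady-state peak Cmax,ss = C₀·R ≈ 3.420 × 1.0831 ≈ 3.704 mcg/mL.
Peak 3.7 mcg/mL vs MTC 7 mcg/mL: below toxic threshold.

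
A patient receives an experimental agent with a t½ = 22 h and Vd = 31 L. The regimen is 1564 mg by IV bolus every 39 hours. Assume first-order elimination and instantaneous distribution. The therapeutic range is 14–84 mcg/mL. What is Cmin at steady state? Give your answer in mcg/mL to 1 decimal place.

τ/t½ = 39/22 ≈ 1.7727, so fraction remaining f = (1/2)^(39/22) ≈ 0.2927.
Single-dose peak C₀ = D/Vd = 1564/31 ≈ 50.452 mcg/mL.
Steady-state trough Cmin,ss = C₀·f/(1−f) ≈ 50.452 × 0.2927/0.7073 ≈ 20.878 mcg/mL.
Trough 20.9 mcg/mL vs MEC 14 mcg/mL: adequate.

20.9 mcg/mL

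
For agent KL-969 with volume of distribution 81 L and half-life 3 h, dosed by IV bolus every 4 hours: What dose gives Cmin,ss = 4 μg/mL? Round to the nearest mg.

τ/t½ = 4/3 ≈ 1.3333, so f = (1/2)^(4/3) ≈ 0.396850.
Cmin,ss = (D/Vd)·f/(1−f), so D = Cmin,ss·Vd·(1−f)/f.
D = 4 × 81 × (1−f)/f ≈ 4 × 81 × 1.51984 ≈ 492.43 mg.

492 mg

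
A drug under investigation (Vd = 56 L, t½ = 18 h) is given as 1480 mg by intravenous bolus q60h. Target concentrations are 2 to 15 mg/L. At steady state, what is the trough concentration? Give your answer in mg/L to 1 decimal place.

2.9 mg/L

Over one 60-h interval, 60/18 ≈ 3.3333 half-lives elapse, leaving f ≈ 0.0992 of each dose.
Accumulation ratio R = 1/(1 − f) ≈ 1/0.9008 ≈ 1.1101.
Single-dose peak C₀ = D/Vd = 1480/56 ≈ 26.429 mg/L.
Cmax,ss = C₀/(1 − f) ≈ 26.429/0.9008 ≈ 29.339 mg/L.
One interval later, Cmin,ss = Cmax,ss·e^(−kτ) ≈ 29.339 × 0.0992 ≈ 2.910 mg/L.
Trough 2.9 mg/L vs MEC 2 mg/L: adequate.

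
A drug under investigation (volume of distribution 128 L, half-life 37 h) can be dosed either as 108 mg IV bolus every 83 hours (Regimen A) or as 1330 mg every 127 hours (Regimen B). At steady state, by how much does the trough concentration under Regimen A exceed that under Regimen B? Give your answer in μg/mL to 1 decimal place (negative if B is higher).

Regimen A: f = (1/2)^(83/37) ≈ 0.2112; Cmin,ss = (108/128)·f/(1−f) ≈ 0.226 μg/mL.
Regimen B: f = (1/2)^(127/37) ≈ 0.0926; Cmin,ss = (1330/128)·f/(1−f) ≈ 1.060 μg/mL.
Difference ≈ 0.226 − 1.060 ≈ -0.834 μg/mL.

-0.8 μg/mL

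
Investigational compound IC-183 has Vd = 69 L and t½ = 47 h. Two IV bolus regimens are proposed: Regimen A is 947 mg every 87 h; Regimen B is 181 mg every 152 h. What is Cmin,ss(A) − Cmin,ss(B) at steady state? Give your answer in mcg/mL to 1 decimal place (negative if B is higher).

5.0 mcg/mL

Regimen A: f = (1/2)^(87/47) ≈ 0.2772; Cmin,ss = (947/69)·f/(1−f) ≈ 5.264 mcg/mL.
Regimen B: f = (1/2)^(152/47) ≈ 0.1063; Cmin,ss = (181/69)·f/(1−f) ≈ 0.312 mcg/mL.
Difference ≈ 5.264 − 0.312 ≈ 4.952 mcg/mL.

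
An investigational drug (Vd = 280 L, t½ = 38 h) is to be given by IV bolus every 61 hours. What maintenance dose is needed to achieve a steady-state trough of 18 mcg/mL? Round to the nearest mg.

10294 mg

τ/t½ = 61/38 ≈ 1.6053, so f = (1/2)^(61/38) ≈ 0.328676.
Cmin,ss = (D/Vd)·f/(1−f), so D = Cmin,ss·Vd·(1−f)/f.
D = 18 × 280 × (1−f)/f ≈ 18 × 280 × 2.04251 ≈ 10294.25 mg.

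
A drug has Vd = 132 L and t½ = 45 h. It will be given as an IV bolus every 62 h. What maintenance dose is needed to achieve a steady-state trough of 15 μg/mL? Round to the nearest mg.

τ/t½ = 62/45 ≈ 1.3778, so f = (1/2)^(62/45) ≈ 0.384811.
Cmin,ss = (D/Vd)·f/(1−f), so D = Cmin,ss·Vd·(1−f)/f.
D = 15 × 132 × (1−f)/f ≈ 15 × 132 × 1.59868 ≈ 3165.39 mg.

3165 mg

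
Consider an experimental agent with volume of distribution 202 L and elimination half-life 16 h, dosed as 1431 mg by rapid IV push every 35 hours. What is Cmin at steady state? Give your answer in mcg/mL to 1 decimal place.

k = ln2/t½ = ln2/16 ≈ 0.043322 h⁻¹; fraction remaining f = e^(−kτ) = e^(−0.043322×35) ≈ 0.2195.
At steady state, accumulation factor R = 1/(1 − e^(−kτ)) ≈ 1.2812.
Single-dose peak C₀ = D/Vd = 1431/202 ≈ 7.084 mcg/mL.
Cmax,ss = C₀/(1 − f) ≈ 7.084/0.7805 ≈ 9.076 mcg/mL.
Steady-state trough Cmin,ss = Cmax,ss·f ≈ 9.076 × 0.2195 ≈ 1.992 mcg/mL.

2.0 mcg/mL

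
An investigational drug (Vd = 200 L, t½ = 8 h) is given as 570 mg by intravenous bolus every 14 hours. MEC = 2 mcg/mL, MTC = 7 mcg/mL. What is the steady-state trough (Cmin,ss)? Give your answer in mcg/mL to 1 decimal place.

1.2 mcg/mL

k = ln2/t½ = ln2/8 ≈ 0.086643 h⁻¹; fraction remaining f = e^(−kτ) = e^(−0.086643×14) ≈ 0.2973.
Single-dose peak C₀ = D/Vd = 570/200 ≈ 2.850 mcg/mL.
Steady-state trough Cmin,ss = C₀·f/(1−f) ≈ 2.850 × 0.2973/0.7027 ≈ 1.206 mcg/mL.
Trough 1.2 mcg/mL vs MEC 2 mcg/mL: subtherapeutic.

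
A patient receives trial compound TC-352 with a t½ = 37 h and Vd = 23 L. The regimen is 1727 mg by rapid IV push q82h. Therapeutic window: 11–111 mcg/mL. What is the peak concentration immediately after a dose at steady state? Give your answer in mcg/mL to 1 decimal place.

Over one 82-h interval, 82/37 ≈ 2.2162 half-lives elapse, leaving f ≈ 0.2152 of each dose.
Accumulation ratio R = 1/(1 − f) ≈ 1/0.7848 ≈ 1.2742.
Single-dose peak C₀ = D/Vd = 1727/23 ≈ 75.087 mcg/mL.
Steady-state peak Cmax,ss = C₀·R ≈ 75.087 × 1.2742 ≈ 95.676 mcg/mL.
Peak 95.7 mcg/mL vs MTC 111 mcg/mL: below toxic threshold.

95.7 mcg/mL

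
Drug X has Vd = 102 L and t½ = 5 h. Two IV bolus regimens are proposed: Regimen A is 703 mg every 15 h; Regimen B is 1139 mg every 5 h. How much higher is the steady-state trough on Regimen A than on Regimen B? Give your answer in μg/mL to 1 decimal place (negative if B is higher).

Regimen A: f = (1/2)^(15/5) ≈ 0.1250; Cmin,ss = (703/102)·f/(1−f) ≈ 0.985 μg/mL.
Regimen B: f = (1/2)^(5/5) ≈ 0.5000; Cmin,ss = (1139/102)·f/(1−f) ≈ 11.167 μg/mL.
Difference ≈ 0.985 − 11.167 ≈ -10.182 μg/mL.

-10.2 μg/mL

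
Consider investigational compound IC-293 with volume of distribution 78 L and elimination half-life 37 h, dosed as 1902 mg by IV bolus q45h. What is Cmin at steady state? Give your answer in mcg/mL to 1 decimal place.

18.4 mcg/mL

τ/t½ = 45/37 ≈ 1.2162, so fraction remaining f = (1/2)^(45/37) ≈ 0.4304.
Accumulation ratio R = 1/(1 − f) ≈ 1/0.5696 ≈ 1.7556.
Single-dose peak C₀ = D/Vd = 1902/78 ≈ 24.385 mcg/mL.
Cmax,ss = C₀/(1 − f) ≈ 24.385/0.5696 ≈ 42.811 mcg/mL.
Steady-state trough Cmin,ss = Cmax,ss·f ≈ 42.811 × 0.4304 ≈ 18.426 mcg/mL.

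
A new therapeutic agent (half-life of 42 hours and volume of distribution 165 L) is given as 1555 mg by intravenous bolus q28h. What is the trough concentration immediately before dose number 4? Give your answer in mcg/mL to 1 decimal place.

12.0 mcg/mL

f = (1/2)^(τ/t½) = (1/2)^(28/42) ≈ 0.6300.
C₀ = D/Vd = 1555/165 ≈ 9.424 mcg/mL.
Before the 4th dose, 3 doses have been given. Superposition: Cmin = C₀·(f + f² + … + f^3).
≈ 9.424 × (0.6300 + 0.3969 + 0.2500) ≈ 9.424 × 1.2769 ≈ 12.034 mcg/mL.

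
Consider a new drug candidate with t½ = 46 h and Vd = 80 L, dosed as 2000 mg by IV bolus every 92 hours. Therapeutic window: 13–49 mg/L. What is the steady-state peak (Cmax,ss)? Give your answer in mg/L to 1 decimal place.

τ = 92 h = 2 half-lives, so f = (1/2)^2 = 0.25.
At steady state, R = 1/(1 − 0.25) = 4/3.
Single-dose peak C₀ = D/Vd = 2000/80 = 25 mg/L.
Steady-state peak Cmax,ss = C₀·R = 25 × 4/3 ≈ 33.333 mg/L.
Peak 33.3 mg/L vs MTC 49 mg/L: below toxic threshold.

33.3 mg/L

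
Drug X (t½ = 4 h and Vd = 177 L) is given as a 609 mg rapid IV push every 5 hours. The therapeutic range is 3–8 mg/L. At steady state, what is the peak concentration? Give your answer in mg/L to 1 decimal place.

5.9 mg/L

τ/t½ = 5/4 ≈ 1.25, so fraction remaining f = (1/2)^(5/4) ≈ 0.4204.
Accumulation ratio R = 1/(1 − f) ≈ 1/0.5796 ≈ 1.7253.
Each bolus raises the concentration by D/Vd = 609/177 ≈ 3.441 mg/L.
Cmax,ss = C₀/(1 − f) ≈ 3.441/0.5796 ≈ 5.937 mg/L.
Peak 5.9 mg/L vs MTC 8 mg/L: below toxic threshold.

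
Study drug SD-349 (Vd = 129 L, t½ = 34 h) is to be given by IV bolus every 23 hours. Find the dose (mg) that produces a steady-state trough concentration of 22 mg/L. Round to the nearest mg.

1698 mg

τ/t½ = 23/34 ≈ 0.67647, so f = (1/2)^(23/34) ≈ 0.625694.
Cmin,ss = (D/Vd)·f/(1−f), so D = Cmin,ss·Vd·(1−f)/f.
D = 22 × 129 × (1−f)/f ≈ 22 × 129 × 0.59823 ≈ 1697.78 mg.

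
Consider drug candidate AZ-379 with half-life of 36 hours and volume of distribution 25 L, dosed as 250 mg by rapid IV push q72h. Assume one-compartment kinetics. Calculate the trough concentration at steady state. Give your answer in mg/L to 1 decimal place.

The dosing interval is 2 half-lives, so f = 2^(−2) = 0.25.
At steady state, R = 1/(1 − 0.25) = 4/3.
Single-dose peak C₀ = D/Vd = 250/25 = 10 mg/L.
Steady-state peak Cmax,ss = C₀·R = 10 × 4/3 ≈ 13.333 mg/L.
Steady-state trough Cmin,ss = Cmax,ss·f ≈ 13.333 × 0.25 ≈ 3.333 mg/L.

3.3 mg/L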